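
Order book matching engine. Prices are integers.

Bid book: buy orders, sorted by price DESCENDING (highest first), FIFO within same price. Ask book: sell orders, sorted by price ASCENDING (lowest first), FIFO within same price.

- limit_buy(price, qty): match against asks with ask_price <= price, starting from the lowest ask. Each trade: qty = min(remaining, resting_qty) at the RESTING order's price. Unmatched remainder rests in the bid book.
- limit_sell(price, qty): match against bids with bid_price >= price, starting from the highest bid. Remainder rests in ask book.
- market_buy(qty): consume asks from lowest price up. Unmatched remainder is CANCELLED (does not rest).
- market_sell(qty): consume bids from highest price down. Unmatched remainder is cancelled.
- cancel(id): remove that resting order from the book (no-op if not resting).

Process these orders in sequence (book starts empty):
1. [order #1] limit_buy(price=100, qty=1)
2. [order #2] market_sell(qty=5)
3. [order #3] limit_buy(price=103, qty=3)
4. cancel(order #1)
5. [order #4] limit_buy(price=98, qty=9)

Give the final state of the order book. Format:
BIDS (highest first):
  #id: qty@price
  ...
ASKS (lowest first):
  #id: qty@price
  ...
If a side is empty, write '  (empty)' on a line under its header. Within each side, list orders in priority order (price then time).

After op 1 [order #1] limit_buy(price=100, qty=1): fills=none; bids=[#1:1@100] asks=[-]
After op 2 [order #2] market_sell(qty=5): fills=#1x#2:1@100; bids=[-] asks=[-]
After op 3 [order #3] limit_buy(price=103, qty=3): fills=none; bids=[#3:3@103] asks=[-]
After op 4 cancel(order #1): fills=none; bids=[#3:3@103] asks=[-]
After op 5 [order #4] limit_buy(price=98, qty=9): fills=none; bids=[#3:3@103 #4:9@98] asks=[-]

Answer: BIDS (highest first):
  #3: 3@103
  #4: 9@98
ASKS (lowest first):
  (empty)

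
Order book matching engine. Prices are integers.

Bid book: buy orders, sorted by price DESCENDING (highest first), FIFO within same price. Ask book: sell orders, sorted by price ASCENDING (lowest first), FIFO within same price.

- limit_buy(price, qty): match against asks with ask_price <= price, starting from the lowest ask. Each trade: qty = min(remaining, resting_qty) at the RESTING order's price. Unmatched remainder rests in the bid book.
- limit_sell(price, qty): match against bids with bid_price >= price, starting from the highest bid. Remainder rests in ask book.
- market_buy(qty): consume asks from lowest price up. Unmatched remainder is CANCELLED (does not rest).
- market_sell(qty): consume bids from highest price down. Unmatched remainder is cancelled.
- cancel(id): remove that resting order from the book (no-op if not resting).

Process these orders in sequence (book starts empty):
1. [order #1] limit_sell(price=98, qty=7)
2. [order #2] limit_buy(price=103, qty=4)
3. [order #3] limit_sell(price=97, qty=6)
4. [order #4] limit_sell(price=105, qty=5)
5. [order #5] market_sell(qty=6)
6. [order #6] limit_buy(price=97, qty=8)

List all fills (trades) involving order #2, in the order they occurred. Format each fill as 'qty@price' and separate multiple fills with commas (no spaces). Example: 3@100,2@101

After op 1 [order #1] limit_sell(price=98, qty=7): fills=none; bids=[-] asks=[#1:7@98]
After op 2 [order #2] limit_buy(price=103, qty=4): fills=#2x#1:4@98; bids=[-] asks=[#1:3@98]
After op 3 [order #3] limit_sell(price=97, qty=6): fills=none; bids=[-] asks=[#3:6@97 #1:3@98]
After op 4 [order #4] limit_sell(price=105, qty=5): fills=none; bids=[-] asks=[#3:6@97 #1:3@98 #4:5@105]
After op 5 [order #5] market_sell(qty=6): fills=none; bids=[-] asks=[#3:6@97 #1:3@98 #4:5@105]
After op 6 [order #6] limit_buy(price=97, qty=8): fills=#6x#3:6@97; bids=[#6:2@97] asks=[#1:3@98 #4:5@105]

Answer: 4@98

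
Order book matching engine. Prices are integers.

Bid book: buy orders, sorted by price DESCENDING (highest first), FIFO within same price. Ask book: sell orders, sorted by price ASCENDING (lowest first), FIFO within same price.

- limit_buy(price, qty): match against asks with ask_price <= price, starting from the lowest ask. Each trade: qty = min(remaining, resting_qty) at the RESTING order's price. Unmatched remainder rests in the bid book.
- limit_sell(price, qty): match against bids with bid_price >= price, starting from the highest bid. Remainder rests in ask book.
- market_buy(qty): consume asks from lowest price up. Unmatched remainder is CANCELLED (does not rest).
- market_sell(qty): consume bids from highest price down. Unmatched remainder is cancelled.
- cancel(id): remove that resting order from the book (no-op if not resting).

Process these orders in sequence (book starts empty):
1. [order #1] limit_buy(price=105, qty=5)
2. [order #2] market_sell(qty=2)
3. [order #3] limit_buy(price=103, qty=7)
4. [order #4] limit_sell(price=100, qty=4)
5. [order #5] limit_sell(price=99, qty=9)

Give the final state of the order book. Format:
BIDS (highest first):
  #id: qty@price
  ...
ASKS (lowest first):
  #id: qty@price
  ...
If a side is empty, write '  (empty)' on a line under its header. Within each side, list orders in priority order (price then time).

After op 1 [order #1] limit_buy(price=105, qty=5): fills=none; bids=[#1:5@105] asks=[-]
After op 2 [order #2] market_sell(qty=2): fills=#1x#2:2@105; bids=[#1:3@105] asks=[-]
After op 3 [order #3] limit_buy(price=103, qty=7): fills=none; bids=[#1:3@105 #3:7@103] asks=[-]
After op 4 [order #4] limit_sell(price=100, qty=4): fills=#1x#4:3@105 #3x#4:1@103; bids=[#3:6@103] asks=[-]
After op 5 [order #5] limit_sell(price=99, qty=9): fills=#3x#5:6@103; bids=[-] asks=[#5:3@99]

Answer: BIDS (highest first):
  (empty)
ASKS (lowest first):
  #5: 3@99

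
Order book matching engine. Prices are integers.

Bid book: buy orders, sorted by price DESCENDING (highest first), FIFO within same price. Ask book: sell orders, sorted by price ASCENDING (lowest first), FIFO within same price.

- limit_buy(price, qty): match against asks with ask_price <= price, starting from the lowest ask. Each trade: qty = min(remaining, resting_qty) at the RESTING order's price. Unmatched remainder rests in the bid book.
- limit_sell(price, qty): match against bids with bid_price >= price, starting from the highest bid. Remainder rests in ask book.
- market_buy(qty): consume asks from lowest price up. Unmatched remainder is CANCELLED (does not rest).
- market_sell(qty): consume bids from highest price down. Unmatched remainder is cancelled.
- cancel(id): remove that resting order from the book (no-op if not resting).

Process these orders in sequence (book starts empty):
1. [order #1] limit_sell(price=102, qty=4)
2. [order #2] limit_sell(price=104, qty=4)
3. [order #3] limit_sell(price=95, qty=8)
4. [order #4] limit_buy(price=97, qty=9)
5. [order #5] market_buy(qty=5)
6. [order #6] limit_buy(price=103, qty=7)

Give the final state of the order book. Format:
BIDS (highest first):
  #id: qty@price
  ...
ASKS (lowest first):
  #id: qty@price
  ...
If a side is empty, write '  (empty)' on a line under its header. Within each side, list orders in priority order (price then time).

Answer: BIDS (highest first):
  #6: 7@103
  #4: 1@97
ASKS (lowest first):
  #2: 3@104

Derivation:
After op 1 [order #1] limit_sell(price=102, qty=4): fills=none; bids=[-] asks=[#1:4@102]
After op 2 [order #2] limit_sell(price=104, qty=4): fills=none; bids=[-] asks=[#1:4@102 #2:4@104]
After op 3 [order #3] limit_sell(price=95, qty=8): fills=none; bids=[-] asks=[#3:8@95 #1:4@102 #2:4@104]
After op 4 [order #4] limit_buy(price=97, qty=9): fills=#4x#3:8@95; bids=[#4:1@97] asks=[#1:4@102 #2:4@104]
After op 5 [order #5] market_buy(qty=5): fills=#5x#1:4@102 #5x#2:1@104; bids=[#4:1@97] asks=[#2:3@104]
After op 6 [order #6] limit_buy(price=103, qty=7): fills=none; bids=[#6:7@103 #4:1@97] asks=[#2:3@104]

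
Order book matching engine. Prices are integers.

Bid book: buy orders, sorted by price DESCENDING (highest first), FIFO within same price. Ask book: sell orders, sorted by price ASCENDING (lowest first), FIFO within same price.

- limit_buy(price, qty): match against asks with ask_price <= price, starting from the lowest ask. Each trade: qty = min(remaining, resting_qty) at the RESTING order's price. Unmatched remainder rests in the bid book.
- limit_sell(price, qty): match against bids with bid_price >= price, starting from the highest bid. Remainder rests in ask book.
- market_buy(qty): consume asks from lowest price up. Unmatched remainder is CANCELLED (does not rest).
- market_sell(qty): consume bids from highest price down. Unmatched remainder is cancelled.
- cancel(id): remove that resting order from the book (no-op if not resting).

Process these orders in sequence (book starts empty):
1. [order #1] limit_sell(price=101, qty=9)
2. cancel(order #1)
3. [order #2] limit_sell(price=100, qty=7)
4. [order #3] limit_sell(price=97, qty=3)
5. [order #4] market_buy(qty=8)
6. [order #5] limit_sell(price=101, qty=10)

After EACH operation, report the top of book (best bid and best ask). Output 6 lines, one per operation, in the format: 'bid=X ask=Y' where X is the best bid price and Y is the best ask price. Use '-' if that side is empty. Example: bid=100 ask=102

After op 1 [order #1] limit_sell(price=101, qty=9): fills=none; bids=[-] asks=[#1:9@101]
After op 2 cancel(order #1): fills=none; bids=[-] asks=[-]
After op 3 [order #2] limit_sell(price=100, qty=7): fills=none; bids=[-] asks=[#2:7@100]
After op 4 [order #3] limit_sell(price=97, qty=3): fills=none; bids=[-] asks=[#3:3@97 #2:7@100]
After op 5 [order #4] market_buy(qty=8): fills=#4x#3:3@97 #4x#2:5@100; bids=[-] asks=[#2:2@100]
After op 6 [order #5] limit_sell(price=101, qty=10): fills=none; bids=[-] asks=[#2:2@100 #5:10@101]

Answer: bid=- ask=101
bid=- ask=-
bid=- ask=100
bid=- ask=97
bid=- ask=100
bid=- ask=100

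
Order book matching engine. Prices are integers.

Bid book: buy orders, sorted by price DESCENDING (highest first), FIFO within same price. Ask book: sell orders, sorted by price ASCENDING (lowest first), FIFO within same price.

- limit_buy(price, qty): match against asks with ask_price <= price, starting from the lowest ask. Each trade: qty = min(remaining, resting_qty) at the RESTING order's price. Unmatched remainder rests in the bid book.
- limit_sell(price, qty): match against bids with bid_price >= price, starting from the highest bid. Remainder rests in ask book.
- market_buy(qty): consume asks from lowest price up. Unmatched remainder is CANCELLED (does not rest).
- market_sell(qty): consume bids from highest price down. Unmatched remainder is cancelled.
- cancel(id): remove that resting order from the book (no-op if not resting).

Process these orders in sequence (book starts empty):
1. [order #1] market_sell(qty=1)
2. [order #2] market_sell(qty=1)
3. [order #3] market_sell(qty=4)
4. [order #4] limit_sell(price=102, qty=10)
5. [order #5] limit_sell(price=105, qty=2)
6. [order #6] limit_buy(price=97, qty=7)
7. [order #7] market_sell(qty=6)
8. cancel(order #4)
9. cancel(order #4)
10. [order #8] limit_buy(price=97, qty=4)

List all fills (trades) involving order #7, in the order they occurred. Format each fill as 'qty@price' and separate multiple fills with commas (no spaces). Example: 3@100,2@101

After op 1 [order #1] market_sell(qty=1): fills=none; bids=[-] asks=[-]
After op 2 [order #2] market_sell(qty=1): fills=none; bids=[-] asks=[-]
After op 3 [order #3] market_sell(qty=4): fills=none; bids=[-] asks=[-]
After op 4 [order #4] limit_sell(price=102, qty=10): fills=none; bids=[-] asks=[#4:10@102]
After op 5 [order #5] limit_sell(price=105, qty=2): fills=none; bids=[-] asks=[#4:10@102 #5:2@105]
After op 6 [order #6] limit_buy(price=97, qty=7): fills=none; bids=[#6:7@97] asks=[#4:10@102 #5:2@105]
After op 7 [order #7] market_sell(qty=6): fills=#6x#7:6@97; bids=[#6:1@97] asks=[#4:10@102 #5:2@105]
After op 8 cancel(order #4): fills=none; bids=[#6:1@97] asks=[#5:2@105]
After op 9 cancel(order #4): fills=none; bids=[#6:1@97] asks=[#5:2@105]
After op 10 [order #8] limit_buy(price=97, qty=4): fills=none; bids=[#6:1@97 #8:4@97] asks=[#5:2@105]

Answer: 6@97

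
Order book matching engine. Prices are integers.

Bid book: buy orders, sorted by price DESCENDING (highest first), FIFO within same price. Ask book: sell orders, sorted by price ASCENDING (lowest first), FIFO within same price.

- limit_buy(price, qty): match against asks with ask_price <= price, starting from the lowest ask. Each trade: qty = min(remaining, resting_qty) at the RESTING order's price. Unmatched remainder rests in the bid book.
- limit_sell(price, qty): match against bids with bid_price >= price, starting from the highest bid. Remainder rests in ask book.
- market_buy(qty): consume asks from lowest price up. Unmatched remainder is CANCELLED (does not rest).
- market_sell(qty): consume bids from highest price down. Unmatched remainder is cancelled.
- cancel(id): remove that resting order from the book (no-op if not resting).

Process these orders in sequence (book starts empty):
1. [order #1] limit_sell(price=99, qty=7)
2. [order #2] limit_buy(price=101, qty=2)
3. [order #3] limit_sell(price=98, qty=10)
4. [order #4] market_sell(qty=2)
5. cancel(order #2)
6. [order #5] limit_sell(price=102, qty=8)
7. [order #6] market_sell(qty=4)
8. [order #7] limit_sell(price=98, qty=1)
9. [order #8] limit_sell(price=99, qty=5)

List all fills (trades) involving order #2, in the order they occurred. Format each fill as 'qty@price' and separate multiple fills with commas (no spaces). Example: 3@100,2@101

Answer: 2@99

Derivation:
After op 1 [order #1] limit_sell(price=99, qty=7): fills=none; bids=[-] asks=[#1:7@99]
After op 2 [order #2] limit_buy(price=101, qty=2): fills=#2x#1:2@99; bids=[-] asks=[#1:5@99]
After op 3 [order #3] limit_sell(price=98, qty=10): fills=none; bids=[-] asks=[#3:10@98 #1:5@99]
After op 4 [order #4] market_sell(qty=2): fills=none; bids=[-] asks=[#3:10@98 #1:5@99]
After op 5 cancel(order #2): fills=none; bids=[-] asks=[#3:10@98 #1:5@99]
After op 6 [order #5] limit_sell(price=102, qty=8): fills=none; bids=[-] asks=[#3:10@98 #1:5@99 #5:8@102]
After op 7 [order #6] market_sell(qty=4): fills=none; bids=[-] asks=[#3:10@98 #1:5@99 #5:8@102]
After op 8 [order #7] limit_sell(price=98, qty=1): fills=none; bids=[-] asks=[#3:10@98 #7:1@98 #1:5@99 #5:8@102]
After op 9 [order #8] limit_sell(price=99, qty=5): fills=none; bids=[-] asks=[#3:10@98 #7:1@98 #1:5@99 #8:5@99 #5:8@102]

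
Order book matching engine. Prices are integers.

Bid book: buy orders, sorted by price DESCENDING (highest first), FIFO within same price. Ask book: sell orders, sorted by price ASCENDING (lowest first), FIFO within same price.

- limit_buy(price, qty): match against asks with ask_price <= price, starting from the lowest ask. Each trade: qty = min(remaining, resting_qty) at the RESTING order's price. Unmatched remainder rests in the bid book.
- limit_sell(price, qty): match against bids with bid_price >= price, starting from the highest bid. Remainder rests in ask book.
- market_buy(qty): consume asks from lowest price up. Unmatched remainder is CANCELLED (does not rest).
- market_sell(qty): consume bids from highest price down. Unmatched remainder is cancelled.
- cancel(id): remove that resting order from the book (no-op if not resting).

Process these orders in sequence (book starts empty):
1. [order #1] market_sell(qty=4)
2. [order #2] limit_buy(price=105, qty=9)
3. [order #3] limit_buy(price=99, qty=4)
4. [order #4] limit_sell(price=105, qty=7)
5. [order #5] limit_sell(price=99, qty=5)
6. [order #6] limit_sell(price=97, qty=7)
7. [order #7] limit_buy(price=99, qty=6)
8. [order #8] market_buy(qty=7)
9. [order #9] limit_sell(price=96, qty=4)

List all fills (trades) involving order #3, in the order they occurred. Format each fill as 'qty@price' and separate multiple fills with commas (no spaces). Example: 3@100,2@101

After op 1 [order #1] market_sell(qty=4): fills=none; bids=[-] asks=[-]
After op 2 [order #2] limit_buy(price=105, qty=9): fills=none; bids=[#2:9@105] asks=[-]
After op 3 [order #3] limit_buy(price=99, qty=4): fills=none; bids=[#2:9@105 #3:4@99] asks=[-]
After op 4 [order #4] limit_sell(price=105, qty=7): fills=#2x#4:7@105; bids=[#2:2@105 #3:4@99] asks=[-]
After op 5 [order #5] limit_sell(price=99, qty=5): fills=#2x#5:2@105 #3x#5:3@99; bids=[#3:1@99] asks=[-]
After op 6 [order #6] limit_sell(price=97, qty=7): fills=#3x#6:1@99; bids=[-] asks=[#6:6@97]
After op 7 [order #7] limit_buy(price=99, qty=6): fills=#7x#6:6@97; bids=[-] asks=[-]
After op 8 [order #8] market_buy(qty=7): fills=none; bids=[-] asks=[-]
After op 9 [order #9] limit_sell(price=96, qty=4): fills=none; bids=[-] asks=[#9:4@96]

Answer: 3@99,1@99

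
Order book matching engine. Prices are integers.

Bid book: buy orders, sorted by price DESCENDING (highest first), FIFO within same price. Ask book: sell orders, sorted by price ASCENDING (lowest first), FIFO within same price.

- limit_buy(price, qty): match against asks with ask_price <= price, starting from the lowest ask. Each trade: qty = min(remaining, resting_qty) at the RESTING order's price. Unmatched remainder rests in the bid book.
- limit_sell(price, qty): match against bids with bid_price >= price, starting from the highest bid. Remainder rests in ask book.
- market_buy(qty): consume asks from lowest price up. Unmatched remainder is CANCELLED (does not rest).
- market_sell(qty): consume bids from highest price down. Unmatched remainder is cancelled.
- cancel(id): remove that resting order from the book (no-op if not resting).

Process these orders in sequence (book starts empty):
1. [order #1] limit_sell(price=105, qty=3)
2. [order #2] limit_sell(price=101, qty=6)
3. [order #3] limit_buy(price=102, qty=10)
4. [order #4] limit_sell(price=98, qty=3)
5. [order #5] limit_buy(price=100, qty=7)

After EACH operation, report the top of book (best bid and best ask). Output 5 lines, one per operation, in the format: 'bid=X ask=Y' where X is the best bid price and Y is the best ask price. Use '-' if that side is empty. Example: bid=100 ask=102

After op 1 [order #1] limit_sell(price=105, qty=3): fills=none; bids=[-] asks=[#1:3@105]
After op 2 [order #2] limit_sell(price=101, qty=6): fills=none; bids=[-] asks=[#2:6@101 #1:3@105]
After op 3 [order #3] limit_buy(price=102, qty=10): fills=#3x#2:6@101; bids=[#3:4@102] asks=[#1:3@105]
After op 4 [order #4] limit_sell(price=98, qty=3): fills=#3x#4:3@102; bids=[#3:1@102] asks=[#1:3@105]
After op 5 [order #5] limit_buy(price=100, qty=7): fills=none; bids=[#3:1@102 #5:7@100] asks=[#1:3@105]

Answer: bid=- ask=105
bid=- ask=101
bid=102 ask=105
bid=102 ask=105
bid=102 ask=105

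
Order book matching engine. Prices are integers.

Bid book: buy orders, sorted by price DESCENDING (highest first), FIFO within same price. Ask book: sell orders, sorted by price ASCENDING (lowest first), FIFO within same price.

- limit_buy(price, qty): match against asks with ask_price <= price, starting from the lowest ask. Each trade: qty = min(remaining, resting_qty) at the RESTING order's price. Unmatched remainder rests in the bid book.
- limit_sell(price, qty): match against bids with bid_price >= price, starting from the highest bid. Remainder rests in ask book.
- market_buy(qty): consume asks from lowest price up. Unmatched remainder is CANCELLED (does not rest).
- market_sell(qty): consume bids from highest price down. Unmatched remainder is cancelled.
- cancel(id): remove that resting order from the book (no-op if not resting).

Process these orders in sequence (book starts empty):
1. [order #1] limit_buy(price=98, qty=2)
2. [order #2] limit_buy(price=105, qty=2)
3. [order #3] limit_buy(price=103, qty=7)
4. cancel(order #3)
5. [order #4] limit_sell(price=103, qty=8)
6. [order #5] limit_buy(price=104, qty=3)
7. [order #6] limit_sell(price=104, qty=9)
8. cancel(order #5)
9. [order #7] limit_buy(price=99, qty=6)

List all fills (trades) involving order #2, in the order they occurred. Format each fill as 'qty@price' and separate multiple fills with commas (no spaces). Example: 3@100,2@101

Answer: 2@105

Derivation:
After op 1 [order #1] limit_buy(price=98, qty=2): fills=none; bids=[#1:2@98] asks=[-]
After op 2 [order #2] limit_buy(price=105, qty=2): fills=none; bids=[#2:2@105 #1:2@98] asks=[-]
After op 3 [order #3] limit_buy(price=103, qty=7): fills=none; bids=[#2:2@105 #3:7@103 #1:2@98] asks=[-]
After op 4 cancel(order #3): fills=none; bids=[#2:2@105 #1:2@98] asks=[-]
After op 5 [order #4] limit_sell(price=103, qty=8): fills=#2x#4:2@105; bids=[#1:2@98] asks=[#4:6@103]
After op 6 [order #5] limit_buy(price=104, qty=3): fills=#5x#4:3@103; bids=[#1:2@98] asks=[#4:3@103]
After op 7 [order #6] limit_sell(price=104, qty=9): fills=none; bids=[#1:2@98] asks=[#4:3@103 #6:9@104]
After op 8 cancel(order #5): fills=none; bids=[#1:2@98] asks=[#4:3@103 #6:9@104]
After op 9 [order #7] limit_buy(price=99, qty=6): fills=none; bids=[#7:6@99 #1:2@98] asks=[#4:3@103 #6:9@104]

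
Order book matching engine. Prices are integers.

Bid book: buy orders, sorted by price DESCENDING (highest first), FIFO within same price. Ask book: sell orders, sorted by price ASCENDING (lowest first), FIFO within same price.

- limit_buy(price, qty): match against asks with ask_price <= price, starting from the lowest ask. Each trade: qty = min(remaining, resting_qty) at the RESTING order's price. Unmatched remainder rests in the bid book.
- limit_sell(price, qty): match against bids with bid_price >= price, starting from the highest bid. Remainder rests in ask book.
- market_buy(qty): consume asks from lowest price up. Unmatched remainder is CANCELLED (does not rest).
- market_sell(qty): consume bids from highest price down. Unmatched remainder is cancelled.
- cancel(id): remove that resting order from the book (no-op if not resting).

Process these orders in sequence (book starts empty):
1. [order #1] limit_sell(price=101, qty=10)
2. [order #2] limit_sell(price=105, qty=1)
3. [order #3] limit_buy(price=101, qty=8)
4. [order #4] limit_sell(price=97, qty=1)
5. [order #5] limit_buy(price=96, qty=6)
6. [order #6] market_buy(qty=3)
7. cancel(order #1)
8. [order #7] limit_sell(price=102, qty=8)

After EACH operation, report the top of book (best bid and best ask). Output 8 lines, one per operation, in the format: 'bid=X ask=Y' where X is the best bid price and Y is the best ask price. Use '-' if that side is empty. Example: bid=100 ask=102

After op 1 [order #1] limit_sell(price=101, qty=10): fills=none; bids=[-] asks=[#1:10@101]
After op 2 [order #2] limit_sell(price=105, qty=1): fills=none; bids=[-] asks=[#1:10@101 #2:1@105]
After op 3 [order #3] limit_buy(price=101, qty=8): fills=#3x#1:8@101; bids=[-] asks=[#1:2@101 #2:1@105]
After op 4 [order #4] limit_sell(price=97, qty=1): fills=none; bids=[-] asks=[#4:1@97 #1:2@101 #2:1@105]
After op 5 [order #5] limit_buy(price=96, qty=6): fills=none; bids=[#5:6@96] asks=[#4:1@97 #1:2@101 #2:1@105]
After op 6 [order #6] market_buy(qty=3): fills=#6x#4:1@97 #6x#1:2@101; bids=[#5:6@96] asks=[#2:1@105]
After op 7 cancel(order #1): fills=none; bids=[#5:6@96] asks=[#2:1@105]
After op 8 [order #7] limit_sell(price=102, qty=8): fills=none; bids=[#5:6@96] asks=[#7:8@102 #2:1@105]

Answer: bid=- ask=101
bid=- ask=101
bid=- ask=101
bid=- ask=97
bid=96 ask=97
bid=96 ask=105
bid=96 ask=105
bid=96 ask=102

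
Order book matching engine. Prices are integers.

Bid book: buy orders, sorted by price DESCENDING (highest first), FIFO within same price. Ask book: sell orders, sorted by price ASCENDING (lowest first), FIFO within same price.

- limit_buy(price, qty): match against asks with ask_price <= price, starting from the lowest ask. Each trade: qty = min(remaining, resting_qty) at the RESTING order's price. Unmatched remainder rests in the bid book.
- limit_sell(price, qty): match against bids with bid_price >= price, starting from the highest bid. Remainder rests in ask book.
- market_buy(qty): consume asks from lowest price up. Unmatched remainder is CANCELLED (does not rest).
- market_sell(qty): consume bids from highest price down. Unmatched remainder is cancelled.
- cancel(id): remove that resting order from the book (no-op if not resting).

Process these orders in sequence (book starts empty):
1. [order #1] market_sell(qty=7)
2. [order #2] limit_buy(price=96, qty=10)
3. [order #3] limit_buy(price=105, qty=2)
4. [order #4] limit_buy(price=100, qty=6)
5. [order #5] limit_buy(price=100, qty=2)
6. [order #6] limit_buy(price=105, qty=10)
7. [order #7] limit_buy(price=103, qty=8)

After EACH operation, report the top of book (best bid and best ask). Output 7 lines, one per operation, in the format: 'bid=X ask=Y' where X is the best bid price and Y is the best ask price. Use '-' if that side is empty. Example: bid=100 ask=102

After op 1 [order #1] market_sell(qty=7): fills=none; bids=[-] asks=[-]
After op 2 [order #2] limit_buy(price=96, qty=10): fills=none; bids=[#2:10@96] asks=[-]
After op 3 [order #3] limit_buy(price=105, qty=2): fills=none; bids=[#3:2@105 #2:10@96] asks=[-]
After op 4 [order #4] limit_buy(price=100, qty=6): fills=none; bids=[#3:2@105 #4:6@100 #2:10@96] asks=[-]
After op 5 [order #5] limit_buy(price=100, qty=2): fills=none; bids=[#3:2@105 #4:6@100 #5:2@100 #2:10@96] asks=[-]
After op 6 [order #6] limit_buy(price=105, qty=10): fills=none; bids=[#3:2@105 #6:10@105 #4:6@100 #5:2@100 #2:10@96] asks=[-]
After op 7 [order #7] limit_buy(price=103, qty=8): fills=none; bids=[#3:2@105 #6:10@105 #7:8@103 #4:6@100 #5:2@100 #2:10@96] asks=[-]

Answer: bid=- ask=-
bid=96 ask=-
bid=105 ask=-
bid=105 ask=-
bid=105 ask=-
bid=105 ask=-
bid=105 ask=-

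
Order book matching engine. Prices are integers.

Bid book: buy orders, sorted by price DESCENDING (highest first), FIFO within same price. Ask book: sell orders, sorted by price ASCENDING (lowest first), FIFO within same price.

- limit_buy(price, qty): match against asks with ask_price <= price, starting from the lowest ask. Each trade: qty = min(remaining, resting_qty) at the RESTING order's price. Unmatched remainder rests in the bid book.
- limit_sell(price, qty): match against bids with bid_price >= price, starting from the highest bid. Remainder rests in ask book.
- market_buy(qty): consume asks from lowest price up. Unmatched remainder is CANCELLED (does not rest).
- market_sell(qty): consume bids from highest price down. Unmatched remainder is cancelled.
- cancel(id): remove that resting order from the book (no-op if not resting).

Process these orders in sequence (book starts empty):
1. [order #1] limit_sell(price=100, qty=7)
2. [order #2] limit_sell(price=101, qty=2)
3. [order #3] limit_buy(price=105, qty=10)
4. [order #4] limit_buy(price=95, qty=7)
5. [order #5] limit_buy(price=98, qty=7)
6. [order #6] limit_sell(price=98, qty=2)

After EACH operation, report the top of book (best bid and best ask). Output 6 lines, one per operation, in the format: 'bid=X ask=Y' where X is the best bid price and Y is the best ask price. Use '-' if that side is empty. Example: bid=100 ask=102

After op 1 [order #1] limit_sell(price=100, qty=7): fills=none; bids=[-] asks=[#1:7@100]
After op 2 [order #2] limit_sell(price=101, qty=2): fills=none; bids=[-] asks=[#1:7@100 #2:2@101]
After op 3 [order #3] limit_buy(price=105, qty=10): fills=#3x#1:7@100 #3x#2:2@101; bids=[#3:1@105] asks=[-]
After op 4 [order #4] limit_buy(price=95, qty=7): fills=none; bids=[#3:1@105 #4:7@95] asks=[-]
After op 5 [order #5] limit_buy(price=98, qty=7): fills=none; bids=[#3:1@105 #5:7@98 #4:7@95] asks=[-]
After op 6 [order #6] limit_sell(price=98, qty=2): fills=#3x#6:1@105 #5x#6:1@98; bids=[#5:6@98 #4:7@95] asks=[-]

Answer: bid=- ask=100
bid=- ask=100
bid=105 ask=-
bid=105 ask=-
bid=105 ask=-
bid=98 ask=-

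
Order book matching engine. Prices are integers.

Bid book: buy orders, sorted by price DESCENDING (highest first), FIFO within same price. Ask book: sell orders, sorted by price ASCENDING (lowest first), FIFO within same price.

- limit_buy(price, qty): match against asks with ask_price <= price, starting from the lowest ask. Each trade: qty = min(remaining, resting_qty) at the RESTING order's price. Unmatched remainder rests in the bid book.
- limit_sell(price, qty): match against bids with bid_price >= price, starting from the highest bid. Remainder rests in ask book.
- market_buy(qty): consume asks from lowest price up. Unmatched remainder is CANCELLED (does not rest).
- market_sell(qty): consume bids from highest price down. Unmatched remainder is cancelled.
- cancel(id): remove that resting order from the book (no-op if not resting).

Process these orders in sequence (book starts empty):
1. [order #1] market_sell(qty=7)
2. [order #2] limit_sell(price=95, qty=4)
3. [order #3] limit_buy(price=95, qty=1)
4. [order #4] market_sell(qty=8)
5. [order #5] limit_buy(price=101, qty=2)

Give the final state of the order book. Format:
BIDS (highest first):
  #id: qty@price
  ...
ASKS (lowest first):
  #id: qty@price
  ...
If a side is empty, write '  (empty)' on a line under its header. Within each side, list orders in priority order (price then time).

Answer: BIDS (highest first):
  (empty)
ASKS (lowest first):
  #2: 1@95

Derivation:
After op 1 [order #1] market_sell(qty=7): fills=none; bids=[-] asks=[-]
After op 2 [order #2] limit_sell(price=95, qty=4): fills=none; bids=[-] asks=[#2:4@95]
After op 3 [order #3] limit_buy(price=95, qty=1): fills=#3x#2:1@95; bids=[-] asks=[#2:3@95]
After op 4 [order #4] market_sell(qty=8): fills=none; bids=[-] asks=[#2:3@95]
After op 5 [order #5] limit_buy(price=101, qty=2): fills=#5x#2:2@95; bids=[-] asks=[#2:1@95]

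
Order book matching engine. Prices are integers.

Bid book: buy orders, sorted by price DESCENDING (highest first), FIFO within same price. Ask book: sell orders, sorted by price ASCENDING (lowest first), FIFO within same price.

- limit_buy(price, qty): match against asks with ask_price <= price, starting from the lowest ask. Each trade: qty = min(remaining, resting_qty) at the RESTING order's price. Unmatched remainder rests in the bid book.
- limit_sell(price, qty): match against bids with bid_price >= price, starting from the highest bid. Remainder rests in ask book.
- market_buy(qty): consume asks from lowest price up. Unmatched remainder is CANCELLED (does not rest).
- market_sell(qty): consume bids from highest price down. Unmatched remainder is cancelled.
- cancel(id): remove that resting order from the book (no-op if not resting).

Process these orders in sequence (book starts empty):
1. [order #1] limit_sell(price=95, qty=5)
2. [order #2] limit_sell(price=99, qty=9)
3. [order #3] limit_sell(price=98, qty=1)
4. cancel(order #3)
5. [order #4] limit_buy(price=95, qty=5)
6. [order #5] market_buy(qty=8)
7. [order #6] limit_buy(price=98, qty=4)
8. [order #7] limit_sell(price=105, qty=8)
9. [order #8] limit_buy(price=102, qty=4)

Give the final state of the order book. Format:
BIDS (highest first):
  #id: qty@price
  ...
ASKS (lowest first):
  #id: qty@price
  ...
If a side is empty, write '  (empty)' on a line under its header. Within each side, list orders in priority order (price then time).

Answer: BIDS (highest first):
  #8: 3@102
  #6: 4@98
ASKS (lowest first):
  #7: 8@105

Derivation:
After op 1 [order #1] limit_sell(price=95, qty=5): fills=none; bids=[-] asks=[#1:5@95]
After op 2 [order #2] limit_sell(price=99, qty=9): fills=none; bids=[-] asks=[#1:5@95 #2:9@99]
After op 3 [order #3] limit_sell(price=98, qty=1): fills=none; bids=[-] asks=[#1:5@95 #3:1@98 #2:9@99]
After op 4 cancel(order #3): fills=none; bids=[-] asks=[#1:5@95 #2:9@99]
After op 5 [order #4] limit_buy(price=95, qty=5): fills=#4x#1:5@95; bids=[-] asks=[#2:9@99]
After op 6 [order #5] market_buy(qty=8): fills=#5x#2:8@99; bids=[-] asks=[#2:1@99]
After op 7 [order #6] limit_buy(price=98, qty=4): fills=none; bids=[#6:4@98] asks=[#2:1@99]
After op 8 [order #7] limit_sell(price=105, qty=8): fills=none; bids=[#6:4@98] asks=[#2:1@99 #7:8@105]
After op 9 [order #8] limit_buy(price=102, qty=4): fills=#8x#2:1@99; bids=[#8:3@102 #6:4@98] asks=[#7:8@105]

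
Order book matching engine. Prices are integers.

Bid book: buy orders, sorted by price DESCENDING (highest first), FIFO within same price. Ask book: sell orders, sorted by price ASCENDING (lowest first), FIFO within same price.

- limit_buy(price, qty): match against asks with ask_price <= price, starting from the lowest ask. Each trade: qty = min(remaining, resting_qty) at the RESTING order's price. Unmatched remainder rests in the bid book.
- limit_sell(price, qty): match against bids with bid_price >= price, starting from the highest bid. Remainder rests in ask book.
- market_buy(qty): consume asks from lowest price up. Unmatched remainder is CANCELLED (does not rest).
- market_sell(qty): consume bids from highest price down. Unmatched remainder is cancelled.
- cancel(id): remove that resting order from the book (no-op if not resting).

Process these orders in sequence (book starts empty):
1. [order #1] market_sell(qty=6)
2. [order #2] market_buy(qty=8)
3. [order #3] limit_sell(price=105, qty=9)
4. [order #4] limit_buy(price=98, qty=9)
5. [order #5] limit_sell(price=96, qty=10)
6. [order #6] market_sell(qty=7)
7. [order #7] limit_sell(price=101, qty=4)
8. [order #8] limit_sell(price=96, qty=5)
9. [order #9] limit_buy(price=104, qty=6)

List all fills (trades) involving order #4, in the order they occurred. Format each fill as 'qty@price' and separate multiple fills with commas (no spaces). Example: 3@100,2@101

After op 1 [order #1] market_sell(qty=6): fills=none; bids=[-] asks=[-]
After op 2 [order #2] market_buy(qty=8): fills=none; bids=[-] asks=[-]
After op 3 [order #3] limit_sell(price=105, qty=9): fills=none; bids=[-] asks=[#3:9@105]
After op 4 [order #4] limit_buy(price=98, qty=9): fills=none; bids=[#4:9@98] asks=[#3:9@105]
After op 5 [order #5] limit_sell(price=96, qty=10): fills=#4x#5:9@98; bids=[-] asks=[#5:1@96 #3:9@105]
After op 6 [order #6] market_sell(qty=7): fills=none; bids=[-] asks=[#5:1@96 #3:9@105]
After op 7 [order #7] limit_sell(price=101, qty=4): fills=none; bids=[-] asks=[#5:1@96 #7:4@101 #3:9@105]
After op 8 [order #8] limit_sell(price=96, qty=5): fills=none; bids=[-] asks=[#5:1@96 #8:5@96 #7:4@101 #3:9@105]
After op 9 [order #9] limit_buy(price=104, qty=6): fills=#9x#5:1@96 #9x#8:5@96; bids=[-] asks=[#7:4@101 #3:9@105]

Answer: 9@98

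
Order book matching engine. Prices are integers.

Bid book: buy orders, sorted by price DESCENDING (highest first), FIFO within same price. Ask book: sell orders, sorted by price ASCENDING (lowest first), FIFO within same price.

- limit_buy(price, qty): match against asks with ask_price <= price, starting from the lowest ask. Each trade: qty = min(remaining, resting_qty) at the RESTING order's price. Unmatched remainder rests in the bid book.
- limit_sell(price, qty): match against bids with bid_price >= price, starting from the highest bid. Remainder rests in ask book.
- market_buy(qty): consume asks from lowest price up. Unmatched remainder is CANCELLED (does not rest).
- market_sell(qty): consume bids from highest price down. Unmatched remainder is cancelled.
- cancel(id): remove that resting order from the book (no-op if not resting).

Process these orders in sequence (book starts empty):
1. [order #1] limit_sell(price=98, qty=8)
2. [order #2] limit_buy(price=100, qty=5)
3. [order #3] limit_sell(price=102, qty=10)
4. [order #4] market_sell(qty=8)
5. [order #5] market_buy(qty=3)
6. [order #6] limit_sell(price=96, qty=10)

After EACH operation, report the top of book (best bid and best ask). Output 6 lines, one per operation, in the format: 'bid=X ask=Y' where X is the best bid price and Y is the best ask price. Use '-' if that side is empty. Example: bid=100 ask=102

After op 1 [order #1] limit_sell(price=98, qty=8): fills=none; bids=[-] asks=[#1:8@98]
After op 2 [order #2] limit_buy(price=100, qty=5): fills=#2x#1:5@98; bids=[-] asks=[#1:3@98]
After op 3 [order #3] limit_sell(price=102, qty=10): fills=none; bids=[-] asks=[#1:3@98 #3:10@102]
After op 4 [order #4] market_sell(qty=8): fills=none; bids=[-] asks=[#1:3@98 #3:10@102]
After op 5 [order #5] market_buy(qty=3): fills=#5x#1:3@98; bids=[-] asks=[#3:10@102]
After op 6 [order #6] limit_sell(price=96, qty=10): fills=none; bids=[-] asks=[#6:10@96 #3:10@102]

Answer: bid=- ask=98
bid=- ask=98
bid=- ask=98
bid=- ask=98
bid=- ask=102
bid=- ask=96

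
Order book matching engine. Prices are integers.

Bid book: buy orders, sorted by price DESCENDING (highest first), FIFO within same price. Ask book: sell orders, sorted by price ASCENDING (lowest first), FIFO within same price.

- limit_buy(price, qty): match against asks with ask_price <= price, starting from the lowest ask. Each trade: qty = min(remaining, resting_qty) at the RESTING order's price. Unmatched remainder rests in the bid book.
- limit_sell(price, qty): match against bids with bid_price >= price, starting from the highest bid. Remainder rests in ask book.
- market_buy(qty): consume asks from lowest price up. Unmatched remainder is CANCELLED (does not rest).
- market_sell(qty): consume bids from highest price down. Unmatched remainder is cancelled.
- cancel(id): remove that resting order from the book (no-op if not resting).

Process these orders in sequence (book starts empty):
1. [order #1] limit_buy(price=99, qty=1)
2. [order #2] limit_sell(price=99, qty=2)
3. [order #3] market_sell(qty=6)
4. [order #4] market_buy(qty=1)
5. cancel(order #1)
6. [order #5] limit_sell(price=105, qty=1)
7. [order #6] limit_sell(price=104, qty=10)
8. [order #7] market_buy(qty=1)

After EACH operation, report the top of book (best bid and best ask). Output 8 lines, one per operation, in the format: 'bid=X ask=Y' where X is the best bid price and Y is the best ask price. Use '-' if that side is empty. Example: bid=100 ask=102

After op 1 [order #1] limit_buy(price=99, qty=1): fills=none; bids=[#1:1@99] asks=[-]
After op 2 [order #2] limit_sell(price=99, qty=2): fills=#1x#2:1@99; bids=[-] asks=[#2:1@99]
After op 3 [order #3] market_sell(qty=6): fills=none; bids=[-] asks=[#2:1@99]
After op 4 [order #4] market_buy(qty=1): fills=#4x#2:1@99; bids=[-] asks=[-]
After op 5 cancel(order #1): fills=none; bids=[-] asks=[-]
After op 6 [order #5] limit_sell(price=105, qty=1): fills=none; bids=[-] asks=[#5:1@105]
After op 7 [order #6] limit_sell(price=104, qty=10): fills=none; bids=[-] asks=[#6:10@104 #5:1@105]
After op 8 [order #7] market_buy(qty=1): fills=#7x#6:1@104; bids=[-] asks=[#6:9@104 #5:1@105]

Answer: bid=99 ask=-
bid=- ask=99
bid=- ask=99
bid=- ask=-
bid=- ask=-
bid=- ask=105
bid=- ask=104
bid=- ask=104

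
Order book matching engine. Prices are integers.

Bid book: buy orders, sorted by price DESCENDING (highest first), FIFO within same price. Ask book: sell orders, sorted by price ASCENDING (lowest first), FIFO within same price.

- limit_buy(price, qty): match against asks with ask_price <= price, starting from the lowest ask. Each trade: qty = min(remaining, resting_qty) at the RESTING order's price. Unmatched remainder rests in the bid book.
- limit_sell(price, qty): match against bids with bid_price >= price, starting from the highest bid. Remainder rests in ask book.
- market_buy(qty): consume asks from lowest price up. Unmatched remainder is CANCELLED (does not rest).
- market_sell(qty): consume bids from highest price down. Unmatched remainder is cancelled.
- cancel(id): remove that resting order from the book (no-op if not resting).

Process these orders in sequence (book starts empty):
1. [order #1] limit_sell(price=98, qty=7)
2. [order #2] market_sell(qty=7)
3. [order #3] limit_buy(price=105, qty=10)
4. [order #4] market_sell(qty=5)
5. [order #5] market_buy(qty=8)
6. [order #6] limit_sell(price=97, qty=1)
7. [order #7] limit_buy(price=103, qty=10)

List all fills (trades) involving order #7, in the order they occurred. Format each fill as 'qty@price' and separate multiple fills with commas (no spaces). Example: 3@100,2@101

Answer: 1@97

Derivation:
After op 1 [order #1] limit_sell(price=98, qty=7): fills=none; bids=[-] asks=[#1:7@98]
After op 2 [order #2] market_sell(qty=7): fills=none; bids=[-] asks=[#1:7@98]
After op 3 [order #3] limit_buy(price=105, qty=10): fills=#3x#1:7@98; bids=[#3:3@105] asks=[-]
After op 4 [order #4] market_sell(qty=5): fills=#3x#4:3@105; bids=[-] asks=[-]
After op 5 [order #5] market_buy(qty=8): fills=none; bids=[-] asks=[-]
After op 6 [order #6] limit_sell(price=97, qty=1): fills=none; bids=[-] asks=[#6:1@97]
After op 7 [order #7] limit_buy(price=103, qty=10): fills=#7x#6:1@97; bids=[#7:9@103] asks=[-]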